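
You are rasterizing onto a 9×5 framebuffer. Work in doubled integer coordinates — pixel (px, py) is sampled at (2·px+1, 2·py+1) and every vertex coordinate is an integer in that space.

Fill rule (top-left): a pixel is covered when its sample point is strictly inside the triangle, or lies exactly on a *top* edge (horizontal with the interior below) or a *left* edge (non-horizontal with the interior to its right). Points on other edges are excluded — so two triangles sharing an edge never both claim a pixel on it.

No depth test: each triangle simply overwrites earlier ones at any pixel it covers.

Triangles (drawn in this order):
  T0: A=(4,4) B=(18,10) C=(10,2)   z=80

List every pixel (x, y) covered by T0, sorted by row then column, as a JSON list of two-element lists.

T0:
  2·area = 64  (B↔C swapped to make it positive)
  edge (4, 4)→(10, 2): d=(6,-2) top-left  bias=+0
  edge (10, 2)→(18, 10): d=(8,8) right/bottom  bias=-1
  edge (18, 10)→(4, 4): d=(-14,-6) top-left  bias=+0
    (4,0)@(9, 1): e=[-8,0,72] → ·  [on edge]
    (6,0)@(13, 1): e=[0,-32,96] → ·  [on edge]
    (3,1)@(7, 3): e=[0,32,32] → #  [on edge]
    (4,1)@(9, 3): e=[4,16,44] → #
    (5,1)@(11, 3): e=[8,0,56] → ·  [on edge]
    (0,2)@(1, 5): e=[0,96,-32] → ·  [on edge]
    (3,2)@(7, 5): e=[12,48,4] → #
    (5,2)@(11, 5): e=[20,16,28] → #
    (6,2)@(13, 5): e=[24,0,40] → ·  [on edge]
    (3,3)@(7, 7): e=[24,64,-24] → ·
    (4,3)@(9, 7): e=[28,48,-12] → ·
    (5,3)@(11, 7): e=[32,32,0] → #  [on edge]
    (7,3)@(15, 7): e=[40,0,24] → ·  [on edge]
    (8,4)@(17, 9): e=[56,0,8] → ·  [on edge]
  covered (7 px):
    · · · · · · · · ·
    · · · # # · · · ·
    · · · # # # · · ·
    · · · · · # # · ·
    · · · · · · · · ·

Result: [[3,1],[4,1],[3,2],[4,2],[5,2],[5,3],[6,3]]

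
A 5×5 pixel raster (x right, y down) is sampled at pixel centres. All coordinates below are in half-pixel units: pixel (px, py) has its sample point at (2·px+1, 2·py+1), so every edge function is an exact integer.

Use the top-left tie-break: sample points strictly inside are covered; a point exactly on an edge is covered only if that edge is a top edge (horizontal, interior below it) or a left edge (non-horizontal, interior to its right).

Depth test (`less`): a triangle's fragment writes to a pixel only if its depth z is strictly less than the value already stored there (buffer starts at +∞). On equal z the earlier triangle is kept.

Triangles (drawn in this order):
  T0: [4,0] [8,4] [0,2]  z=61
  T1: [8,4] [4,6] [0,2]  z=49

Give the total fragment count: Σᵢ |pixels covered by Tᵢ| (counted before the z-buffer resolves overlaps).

T0:
  2·area = 24
  edge (4, 0)→(8, 4): d=(4,4) right/bottom  bias=-1
  edge (8, 4)→(0, 2): d=(-8,-2) top-left  bias=+0
  edge (0, 2)→(4, 0): d=(4,-2) top-left  bias=+0
    (1,0)@(3, 1): e=[8,14,2] → X
    (2,0)@(5, 1): e=[0,18,6] → .  [on edge]
    (1,1)@(3, 3): e=[16,-2,10] → .
    (2,1)@(5, 3): e=[8,2,14] → X
    (3,1)@(7, 3): e=[0,6,18] → .  [on edge]
    (2,2)@(5, 5): e=[16,-14,22] → .
    (4,2)@(9, 5): e=[0,-6,30] → .  [on edge]
  covered (2 px):
    . X . . .
    . . X . .
    . . . . .
    . . . . .
    . . . . .
T1:
  2·area = 24
  edge (8, 4)→(4, 6): d=(-4,2) right/bottom  bias=-1
  edge (4, 6)→(0, 2): d=(-4,-4) top-left  bias=+0
  edge (0, 2)→(8, 4): d=(8,2) right/bottom  bias=-1
    (0,1)@(1, 3): e=[18,0,6] → X  [on edge]
    (1,1)@(3, 3): e=[14,8,2] → X
    (2,1)@(5, 3): e=[10,16,-2] → .
    (0,2)@(1, 5): e=[10,-8,22] → .
    (1,2)@(3, 5): e=[6,0,18] → X  [on edge]
    (2,2)@(5, 5): e=[2,8,14] → X
    (3,2)@(7, 5): e=[-2,16,10] → .
    (1,3)@(3, 7): e=[-2,-8,34] → .
    (2,3)@(5, 7): e=[-6,0,30] → .  [on edge]
    (3,4)@(7, 9): e=[-18,0,42] → .  [on edge]
  covered (4 px):
    . . . . .
    X X . . .
    . X X . .
    . . . . .
    . . . . .

Result: 6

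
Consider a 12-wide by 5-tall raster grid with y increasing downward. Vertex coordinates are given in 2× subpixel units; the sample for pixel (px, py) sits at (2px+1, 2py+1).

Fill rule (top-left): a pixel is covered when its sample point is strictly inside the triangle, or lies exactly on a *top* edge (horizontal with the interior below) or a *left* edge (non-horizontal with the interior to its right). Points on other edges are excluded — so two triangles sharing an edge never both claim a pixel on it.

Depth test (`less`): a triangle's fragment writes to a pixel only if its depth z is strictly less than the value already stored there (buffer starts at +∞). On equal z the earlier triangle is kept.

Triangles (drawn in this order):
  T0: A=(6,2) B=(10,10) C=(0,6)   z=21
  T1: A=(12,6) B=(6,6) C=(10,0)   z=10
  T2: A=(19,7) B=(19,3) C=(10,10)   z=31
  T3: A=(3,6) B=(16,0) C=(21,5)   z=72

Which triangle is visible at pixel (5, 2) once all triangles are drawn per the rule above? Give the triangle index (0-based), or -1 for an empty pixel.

T0:
  2·area = 64
  edge (6, 2)→(10, 10): d=(4,8) right/bottom  bias=-1
  edge (10, 10)→(0, 6): d=(-10,-4) top-left  bias=+0
  edge (0, 6)→(6, 2): d=(6,-4) top-left  bias=+0
    (2,1)@(5, 3): e=[12,50,2] → #
    (3,1)@(7, 3): e=[-4,58,10] → ·
    (1,2)@(3, 5): e=[36,22,6] → #
    (3,2)@(7, 5): e=[4,38,22] → #
    (4,2)@(9, 5): e=[-12,46,30] → ·
    (1,3)@(3, 7): e=[44,2,18] → #
    (4,3)@(9, 7): e=[-4,26,42] → ·
    (1,4)@(3, 9): e=[52,-18,30] → ·
    (2,4)@(5, 9): e=[36,-10,38] → ·
    (3,4)@(7, 9): e=[20,-2,46] → ·
    (4,4)@(9, 9): e=[4,6,54] → #
    (5,4)@(11, 9): e=[-12,14,62] → ·
  covered (8 px):
    · · · · · · · · · · · ·
    · · # · · · · · · · · ·
    · # # # · · · · · · · ·
    · # # # · · · · · · · ·
    · · · · # · · · · · · ·
T1:
  2·area = 36
  edge (12, 6)→(6, 6): d=(-6,0) right/bottom  bias=-1
  edge (6, 6)→(10, 0): d=(4,-6) top-left  bias=+0
  edge (10, 0)→(12, 6): d=(2,6) right/bottom  bias=-1
    (4,1)@(9, 3): e=[18,6,12] → #
    (5,1)@(11, 3): e=[18,18,0] → ·  [on edge]
    (3,2)@(7, 5): e=[6,2,28] → #
    (5,2)@(11, 5): e=[6,26,4] → #
    (6,2)@(13, 5): e=[6,38,-8] → ·
    (3,3)@(7, 7): e=[-6,10,32] → ·
    (4,3)@(9, 7): e=[-6,22,20] → ·
    (5,3)@(11, 7): e=[-6,34,8] → ·
    (6,4)@(13, 9): e=[-18,54,0] → ·  [on edge]
  covered (4 px):
    · · · · · · · · · · · ·
    · · · · # · · · · · · ·
    · · · # # # · · · · · ·
    · · · · · · · · · · · ·
    · · · · · · · · · · · ·
T2:
  2·area = 36  (B↔C swapped to make it positive)
  edge (19, 7)→(10, 10): d=(-9,3) right/bottom  bias=-1
  edge (10, 10)→(19, 3): d=(9,-7) top-left  bias=+0
  edge (19, 3)→(19, 7): d=(0,4) right/bottom  bias=-1
    (9,0)@(19, 1): e=[54,-18,0] → ·  [on edge]
    (9,1)@(19, 3): e=[36,0,0] → ·  [on edge]
    (8,2)@(17, 5): e=[24,4,8] → #
    (9,2)@(19, 5): e=[18,18,0] → ·  [on edge]
    (7,3)@(15, 7): e=[12,8,16] → #
    (9,3)@(19, 7): e=[0,36,0] → ·  [on edge]
    (6,4)@(13, 9): e=[0,12,24] → ·  [on edge]
    (7,4)@(15, 9): e=[-6,26,16] → ·
    (8,4)@(17, 9): e=[-12,40,8] → ·
    (9,4)@(19, 9): e=[-18,54,0] → ·  [on edge]
  covered (3 px):
    · · · · · · · · · · · ·
    · · · · · · · · · · · ·
    · · · · · · · · # · · ·
    · · · · · · · # # · · ·
    · · · · · · · · · · · ·
T3:
  2·area = 95
  edge (3, 6)→(16, 0): d=(13,-6) top-left  bias=+0
  edge (16, 0)→(21, 5): d=(5,5) right/bottom  bias=-1
  edge (21, 5)→(3, 6): d=(-18,1) right/bottom  bias=-1
    (7,0)@(15, 1): e=[7,10,78] → #
    (8,0)@(17, 1): e=[19,0,76] → ·  [on edge]
    (5,1)@(11, 3): e=[9,40,46] → #
    (6,1)@(13, 3): e=[21,30,44] → #
    (8,1)@(17, 3): e=[45,10,40] → #
    (9,1)@(19, 3): e=[57,0,38] → ·  [on edge]
    (3,2)@(7, 5): e=[11,70,14] → #
    (4,2)@(9, 5): e=[23,60,12] → #
    (9,2)@(19, 5): e=[83,10,2] → #
    (10,2)@(21, 5): e=[95,0,0] → ·  [on edge]
    (3,3)@(7, 7): e=[37,80,-22] → ·
    (4,3)@(9, 7): e=[49,70,-24] → ·
    (11,3)@(23, 7): e=[133,0,-38] → ·  [on edge]
  covered (12 px):
    · · · · · · · # · · · ·
    · · · · · # # # # · · ·
    · · · # # # # # # # · ·
    · · · · · · · · · · · ·
    · · · · · · · · · · · ·

Z-buffer (winner per pixel, '.' = empty):
  . . . . . . . 3 . . . .
  . . 0 . 1 3 3 3 3 . . .
  . 0 0 1 1 1 3 3 2 3 . .
  . 0 0 0 . . . 2 2 . . .
  . . . . 0 . . . . . . .

Answer: 1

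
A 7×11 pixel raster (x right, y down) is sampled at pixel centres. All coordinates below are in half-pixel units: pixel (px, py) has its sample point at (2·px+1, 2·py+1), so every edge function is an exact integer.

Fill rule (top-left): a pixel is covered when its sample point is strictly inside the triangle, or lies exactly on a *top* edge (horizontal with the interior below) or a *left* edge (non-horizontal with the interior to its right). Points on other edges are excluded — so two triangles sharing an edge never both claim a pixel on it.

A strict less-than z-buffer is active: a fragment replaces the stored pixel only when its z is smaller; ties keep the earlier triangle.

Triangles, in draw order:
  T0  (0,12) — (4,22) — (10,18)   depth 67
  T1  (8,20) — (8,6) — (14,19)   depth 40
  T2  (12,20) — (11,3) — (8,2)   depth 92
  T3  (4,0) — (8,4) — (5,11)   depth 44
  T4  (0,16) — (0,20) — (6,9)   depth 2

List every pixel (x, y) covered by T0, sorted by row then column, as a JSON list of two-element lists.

T0:
  2·area = 76  (B↔C swapped to make it positive)
  edge (0, 12)→(10, 18): d=(10,6) right/bottom  bias=-1
  edge (10, 18)→(4, 22): d=(-6,4) right/bottom  bias=-1
  edge (4, 22)→(0, 12): d=(-4,-10) top-left  bias=+0
    (0,6)@(1, 13): e=[4,66,6] → X
    (1,6)@(3, 13): e=[-8,58,26] → .
    (0,7)@(1, 15): e=[24,54,-2] → .
    (1,7)@(3, 15): e=[12,46,18] → X
    (2,7)@(5, 15): e=[0,38,38] → .  [on edge]
    (1,8)@(3, 17): e=[32,34,10] → X
    (2,8)@(5, 17): e=[20,26,30] → X
    (3,8)@(7, 17): e=[8,18,50] → X
    (4,8)@(9, 17): e=[-4,10,70] → .
    (1,9)@(3, 19): e=[52,22,2] → X
    (4,9)@(9, 19): e=[16,-2,62] → .
    (1,10)@(3, 21): e=[72,10,-6] → .
  covered (9 px):
    . . . . . . .
    . . . . . . .
    . . . . . . .
    . . . . . . .
    . . . . . . .
    . . . . . . .
    X . . . . . .
    . X . . . . .
    . X X X . . .
    . X X X . . .
    . . X . . . .
T1:
  2·area = 84
  edge (8, 20)→(8, 6): d=(0,-14) top-left  bias=+0
  edge (8, 6)→(14, 19): d=(6,13) right/bottom  bias=-1
  edge (14, 19)→(8, 20): d=(-6,1) right/bottom  bias=-1
    (4,4)@(9, 9): e=[14,5,65] → X
    (5,4)@(11, 9): e=[42,-21,63] → .
    (4,5)@(9, 11): e=[14,17,53] → X
    (5,5)@(11, 11): e=[42,-9,51] → .
    (4,6)@(9, 13): e=[14,29,41] → X
    (5,6)@(11, 13): e=[42,3,39] → X
    (6,6)@(13, 13): e=[70,-23,37] → .
    (4,7)@(9, 15): e=[14,41,29] → X
    (6,7)@(13, 15): e=[70,-11,25] → .
    (4,8)@(9, 17): e=[14,53,17] → X
    (6,8)@(13, 17): e=[70,1,13] → X
    (4,9)@(9, 19): e=[14,65,5] → X
  covered (12 px):
    . . . . . . .
    . . . . . . .
    . . . . . . .
    . . . . . . .
    . . . . X . .
    . . . . X . .
    . . . . X X .
    . . . . X X .
    . . . . X X X
    . . . . X X X
    . . . . . . .
T2:
  2·area = 50  (B↔C swapped to make it positive)
  edge (12, 20)→(8, 2): d=(-4,-18) top-left  bias=+0
  edge (8, 2)→(11, 3): d=(3,1) right/bottom  bias=-1
  edge (11, 3)→(12, 20): d=(1,17) right/bottom  bias=-1
    (2,0)@(5, 1): e=[-50,0,100] → .  [on edge]
    (4,1)@(9, 3): e=[14,2,34] → X
    (5,1)@(11, 3): e=[50,0,0] → .  [on edge]
    (4,2)@(9, 5): e=[6,8,36] → X
    (5,2)@(11, 5): e=[42,6,2] → X
    (6,2)@(13, 5): e=[78,4,-32] → .
    (4,3)@(9, 7): e=[-2,14,38] → .
    (5,3)@(11, 7): e=[34,12,4] → X
    (6,3)@(13, 7): e=[70,10,-30] → .
    (5,4)@(11, 9): e=[26,18,6] → X
    (6,4)@(13, 9): e=[62,16,-28] → .
    (5,5)@(11, 11): e=[18,24,8] → X
  covered (8 px):
    . . . . . . .
    . . . . X . .
    . . . . X X .
    . . . . . X .
    . . . . . X .
    . . . . . X .
    . . . . . X .
    . . . . . X .
    . . . . . . .
    . . . . . . .
    . . . . . . .
T3:
  2·area = 40
  edge (4, 0)→(8, 4): d=(4,4) right/bottom  bias=-1
  edge (8, 4)→(5, 11): d=(-3,7) right/bottom  bias=-1
  edge (5, 11)→(4, 0): d=(-1,-11) top-left  bias=+0
    (2,0)@(5, 1): e=[0,30,10] → .  [on edge]
    (2,1)@(5, 3): e=[8,24,8] → X
    (3,1)@(7, 3): e=[0,10,30] → .  [on edge]
    (2,2)@(5, 5): e=[16,18,6] → X
    (3,2)@(7, 5): e=[8,4,28] → X
    (4,2)@(9, 5): e=[0,-10,50] → .  [on edge]
    (2,3)@(5, 7): e=[24,12,4] → X
    (3,3)@(7, 7): e=[16,-2,26] → .
    (5,3)@(11, 7): e=[0,-30,70] → .  [on edge]
    (2,4)@(5, 9): e=[32,6,2] → X
    (3,4)@(7, 9): e=[24,-8,24] → .
    (6,4)@(13, 9): e=[0,-50,90] → .  [on edge]
    (2,5)@(5, 11): e=[40,0,0] → .  [on edge]
  covered (5 px):
    . . . . . . .
    . . X . . . .
    . . X X . . .
    . . X . . . .
    . . X . . . .
    . . . . . . .
    . . . . . . .
    . . . . . . .
    . . . . . . .
    . . . . . . .
    . . . . . . .
T4:
  2·area = 24  (B↔C swapped to make it positive)
  edge (0, 16)→(6, 9): d=(6,-7) top-left  bias=+0
  edge (6, 9)→(0, 20): d=(-6,11) right/bottom  bias=-1
  edge (0, 20)→(0, 16): d=(0,-4) top-left  bias=+0
    (1,6)@(3, 13): e=[3,9,12] → X
    (2,6)@(5, 13): e=[17,-13,20] → .
    (0,7)@(1, 15): e=[1,19,4] → X
    (1,7)@(3, 15): e=[15,-3,12] → .
    (0,8)@(1, 17): e=[13,7,4] → X
    (1,8)@(3, 17): e=[27,-15,12] → .
    (0,9)@(1, 19): e=[25,-5,4] → .
  covered (3 px):
    . . . . . . .
    . . . . . . .
    . . . . . . .
    . . . . . . .
    . . . . . . .
    . . . . . . .
    . X . . . . .
    X . . . . . .
    X . . . . . .
    . . . . . . .
    . . . . . . .

Answer: [[0,6],[1,7],[1,8],[2,8],[3,8],[1,9],[2,9],[3,9],[2,10]]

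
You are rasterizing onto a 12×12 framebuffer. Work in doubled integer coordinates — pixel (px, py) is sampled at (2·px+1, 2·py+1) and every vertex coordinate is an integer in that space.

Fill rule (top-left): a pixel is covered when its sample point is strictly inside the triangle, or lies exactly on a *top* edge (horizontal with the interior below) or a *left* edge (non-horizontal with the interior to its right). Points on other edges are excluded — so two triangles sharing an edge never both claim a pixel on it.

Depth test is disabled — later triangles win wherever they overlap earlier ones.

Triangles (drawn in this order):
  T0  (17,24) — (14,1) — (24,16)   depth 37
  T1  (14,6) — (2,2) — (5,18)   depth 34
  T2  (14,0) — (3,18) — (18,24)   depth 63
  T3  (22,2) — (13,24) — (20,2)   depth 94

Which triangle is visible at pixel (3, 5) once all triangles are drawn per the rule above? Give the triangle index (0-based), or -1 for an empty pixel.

T0:
  2·area = 185
  edge (17, 24)→(14, 1): d=(-3,-23) top-left  bias=+0
  edge (14, 1)→(24, 16): d=(10,15) right/bottom  bias=-1
  edge (24, 16)→(17, 24): d=(-7,8) right/bottom  bias=-1
    (7,1)@(15, 3): e=[17,5,163] → █
    (8,1)@(17, 3): e=[63,-25,147] → ·
    (7,2)@(15, 5): e=[11,25,149] → █
    (8,2)@(17, 5): e=[57,-5,133] → ·
    (7,3)@(15, 7): e=[5,45,135] → █
    (8,3)@(17, 7): e=[51,15,119] → █
    (9,3)@(19, 7): e=[97,-15,103] → ·
    (7,4)@(15, 9): e=[-1,65,121] → ·
    (8,4)@(17, 9): e=[45,35,105] → █
    (9,4)@(19, 9): e=[91,5,89] → █
    (10,4)@(21, 9): e=[137,-25,73] → ·
    (8,5)@(17, 11): e=[39,55,91] → █
  covered (25 px):
    · · · · · · · · · · · ·
    · · · · · · · █ · · · ·
    · · · · · · · █ · · · ·
    · · · · · · · █ █ · · ·
    · · · · · · · · █ █ · ·
    · · · · · · · · █ █ · ·
    · · · · · · · · █ █ █ ·
    · · · · · · · · █ █ █ █
    · · · · · · · · █ █ █ █
    · · · · · · · · █ █ █ ·
    · · · · · · · · █ █ · ·
    · · · · · · · · █ · · ·
T1:
  2·area = 180  (B↔C swapped to make it positive)
  edge (14, 6)→(5, 18): d=(-9,12) right/bottom  bias=-1
  edge (5, 18)→(2, 2): d=(-3,-16) top-left  bias=+0
  edge (2, 2)→(14, 6): d=(12,4) right/bottom  bias=-1
    (1,1)@(3, 3): e=[159,13,8] → █
    (2,1)@(5, 3): e=[135,45,0] → ·  [on edge]
    (1,2)@(3, 5): e=[141,7,32] → █
    (2,2)@(5, 5): e=[117,39,24] → █
    (3,2)@(7, 5): e=[93,71,16] → █
    (4,2)@(9, 5): e=[69,103,8] → █
    (5,2)@(11, 5): e=[45,135,0] → ·  [on edge]
    (1,3)@(3, 7): e=[123,1,56] → █
    (5,3)@(11, 7): e=[27,129,24] → █
    (6,3)@(13, 7): e=[3,161,16] → █
    (7,3)@(15, 7): e=[-21,193,8] → ·
    (8,3)@(17, 7): e=[-45,225,0] → ·  [on edge]
    (11,4)@(23, 9): e=[-135,315,0] → ·  [on edge]
  covered (23 px):
    · · · · · · · · · · · ·
    · █ · · · · · · · · · ·
    · █ █ █ █ · · · · · · ·
    · █ █ █ █ █ █ · · · · ·
    · · █ █ █ █ · · · · · ·
    · · █ █ █ · · · · · · ·
    · · █ █ · · · · · · · ·
    · · █ █ · · · · · · · ·
    · · █ · · · · · · · · ·
    · · · · · · · · · · · ·
    · · · · · · · · · · · ·
    · · · · · · · · · · · ·
T2:
  2·area = 336  (B↔C swapped to make it positive)
  edge (14, 0)→(18, 24): d=(4,24) right/bottom  bias=-1
  edge (18, 24)→(3, 18): d=(-15,-6) top-left  bias=+0
  edge (3, 18)→(14, 0): d=(11,-18) top-left  bias=+0
    (6,1)@(13, 3): e=[36,285,15] → █
    (7,1)@(15, 3): e=[-12,297,51] → ·
    (5,2)@(11, 5): e=[92,243,1] → █
    (7,2)@(15, 5): e=[-4,267,73] → ·
    (5,3)@(11, 7): e=[100,213,23] → █
    (7,3)@(15, 7): e=[4,237,95] → █
    (8,3)@(17, 7): e=[-44,249,131] → ·
    (4,4)@(9, 9): e=[156,171,9] → █
    (8,4)@(17, 9): e=[-36,219,153] → ·
    (4,5)@(9, 11): e=[164,141,31] → █
    (8,5)@(17, 11): e=[-28,189,175] → ·
    (3,6)@(7, 13): e=[220,99,17] → █
  covered (42 px):
    · · · · · · · · · · · ·
    · · · · · · █ · · · · ·
    · · · · · █ █ · · · · ·
    · · · · · █ █ █ · · · ·
    · · · · █ █ █ █ · · · ·
    · · · · █ █ █ █ · · · ·
    · · · █ █ █ █ █ · · · ·
    · · █ █ █ █ █ █ · · · ·
    · · █ █ █ █ █ █ · · · ·
    · · · █ █ █ █ █ █ · · ·
    · · · · · █ █ █ █ · · ·
    · · · · · · · · █ · · ·
T3:
  2·area = 44
  edge (22, 2)→(13, 24): d=(-9,22) right/bottom  bias=-1
  edge (13, 24)→(20, 2): d=(7,-22) top-left  bias=+0
  edge (20, 2)→(22, 2): d=(2,0) top-left  bias=+0
    (10,1)@(21, 3): e=[13,29,2] → █
    (11,1)@(23, 3): e=[-31,73,2] → ·
    (10,2)@(21, 5): e=[-5,43,6] → ·
    (9,3)@(19, 7): e=[21,13,10] → █
    (10,3)@(21, 7): e=[-23,57,10] → ·
    (9,4)@(19, 9): e=[3,27,14] → █
    (10,4)@(21, 9): e=[-41,71,14] → ·
    (9,5)@(19, 11): e=[-15,41,18] → ·
    (8,6)@(17, 13): e=[11,11,22] → █
    (9,6)@(19, 13): e=[-33,55,22] → ·
    (8,7)@(17, 15): e=[-7,25,26] → ·
    (7,9)@(15, 19): e=[1,9,34] → █
  covered (5 px):
    · · · · · · · · · · · ·
    · · · · · · · · · · █ ·
    · · · · · · · · · · · ·
    · · · · · · · · · █ · ·
    · · · · · · · · · █ · ·
    · · · · · · · · · · · ·
    · · · · · · · · █ · · ·
    · · · · · · · · · · · ·
    · · · · · · · · · · · ·
    · · · · · · · █ · · · ·
    · · · · · · · · · · · ·
    · · · · · · · · · · · ·

Z-buffer (winner per pixel, '.' = empty):
  . . . . . . . . . . . .
  . 1 . . . . 2 0 . . 3 .
  . 1 1 1 1 2 2 0 . . . .
  . 1 1 1 1 2 2 2 0 3 . .
  . . 1 1 2 2 2 2 0 3 . .
  . . 1 1 2 2 2 2 0 0 . .
  . . 1 2 2 2 2 2 3 0 0 .
  . . 2 2 2 2 2 2 0 0 0 0
  . . 2 2 2 2 2 2 0 0 0 0
  . . . 2 2 2 2 3 2 0 0 .
  . . . . . 2 2 2 2 0 . .
  . . . . . . . . 2 . . .

Final: 1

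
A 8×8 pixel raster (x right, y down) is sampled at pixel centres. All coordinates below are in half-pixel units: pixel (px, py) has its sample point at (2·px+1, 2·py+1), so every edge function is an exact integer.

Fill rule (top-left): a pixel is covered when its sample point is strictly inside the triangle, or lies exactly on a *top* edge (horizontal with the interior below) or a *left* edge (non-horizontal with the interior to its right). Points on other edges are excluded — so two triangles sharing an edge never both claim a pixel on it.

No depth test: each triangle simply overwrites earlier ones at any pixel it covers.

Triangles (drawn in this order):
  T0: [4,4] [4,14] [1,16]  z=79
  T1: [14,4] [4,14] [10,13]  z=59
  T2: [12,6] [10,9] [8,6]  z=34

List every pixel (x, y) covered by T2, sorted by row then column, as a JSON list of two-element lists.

T0:
  2·area = 30
  edge (4, 4)→(4, 14): d=(0,10) right/bottom  bias=-1
  edge (4, 14)→(1, 16): d=(-3,2) right/bottom  bias=-1
  edge (1, 16)→(4, 4): d=(3,-12) top-left  bias=+0
    (1,4)@(3, 9): e=[10,17,3] → X
    (2,4)@(5, 9): e=[-10,13,27] → .
    (1,5)@(3, 11): e=[10,11,9] → X
    (2,5)@(5, 11): e=[-10,7,33] → .
    (1,6)@(3, 13): e=[10,5,15] → X
    (2,6)@(5, 13): e=[-10,1,39] → .
    (1,7)@(3, 15): e=[10,-1,21] → .
  covered (3 px):
    . . . . . . . .
    . . . . . . . .
    . . . . . . . .
    . . . . . . . .
    . X . . . . . .
    . X . . . . . .
    . X . . . . . .
    . . . . . . . .
T1:
  2·area = 50  (B↔C swapped to make it positive)
  edge (14, 4)→(10, 13): d=(-4,9) right/bottom  bias=-1
  edge (10, 13)→(4, 14): d=(-6,1) right/bottom  bias=-1
  edge (4, 14)→(14, 4): d=(10,-10) top-left  bias=+0
    (7,1)@(15, 3): e=[-5,55,0] → .  [on edge]
    (6,2)@(13, 5): e=[5,45,0] → X  [on edge]
    (7,2)@(15, 5): e=[-13,43,20] → .
    (5,3)@(11, 7): e=[15,35,0] → X  [on edge]
    (6,3)@(13, 7): e=[-3,33,20] → .
    (4,4)@(9, 9): e=[25,25,0] → X  [on edge]
    (6,4)@(13, 9): e=[-11,21,40] → .
    (3,5)@(7, 11): e=[35,15,0] → X  [on edge]
    (5,5)@(11, 11): e=[-1,11,40] → .
    (2,6)@(5, 13): e=[45,5,0] → X  [on edge]
    (5,6)@(11, 13): e=[-9,-1,60] → .
    (1,7)@(3, 15): e=[55,-5,0] → .  [on edge]
  covered (9 px):
    . . . . . . . .
    . . . . . . . .
    . . . . . . X .
    . . . . . X . .
    . . . . X X . .
    . . . X X . . .
    . . X X X . . .
    . . . . . . . .
T2:
  2·area = 12
  edge (12, 6)→(10, 9): d=(-2,3) right/bottom  bias=-1
  edge (10, 9)→(8, 6): d=(-2,-3) top-left  bias=+0
  edge (8, 6)→(12, 6): d=(4,0) top-left  bias=+0
    (4,3)@(9, 7): e=[7,1,4] → X
    (5,3)@(11, 7): e=[1,7,4] → X
    (6,3)@(13, 7): e=[-5,13,4] → .
    (4,4)@(9, 9): e=[3,-3,12] → .
    (5,4)@(11, 9): e=[-3,3,12] → .
  covered (2 px):
    . . . . . . . .
    . . . . . . . .
    . . . . . . . .
    . . . . X X . .
    . . . . . . . .
    . . . . . . . .
    . . . . . . . .
    . . . . . . . .

Final: [[4,3],[5,3]]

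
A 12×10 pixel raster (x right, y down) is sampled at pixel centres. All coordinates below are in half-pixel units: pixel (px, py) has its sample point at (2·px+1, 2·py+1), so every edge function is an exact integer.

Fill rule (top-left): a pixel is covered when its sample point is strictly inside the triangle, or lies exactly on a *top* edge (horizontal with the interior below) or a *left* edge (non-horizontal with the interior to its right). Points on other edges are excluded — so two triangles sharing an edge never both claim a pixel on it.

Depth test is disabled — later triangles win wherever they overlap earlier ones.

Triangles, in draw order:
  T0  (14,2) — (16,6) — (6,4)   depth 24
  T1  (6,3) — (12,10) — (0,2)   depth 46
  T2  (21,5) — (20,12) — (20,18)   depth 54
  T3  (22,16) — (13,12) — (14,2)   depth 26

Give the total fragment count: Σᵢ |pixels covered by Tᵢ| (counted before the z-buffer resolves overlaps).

T0:
  2·area = 36
  edge (14, 2)→(16, 6): d=(2,4) right/bottom  bias=-1
  edge (16, 6)→(6, 4): d=(-10,-2) top-left  bias=+0
  edge (6, 4)→(14, 2): d=(8,-2) top-left  bias=+0
    (0,1)@(1, 3): e=[54,0,-18] → .  [on edge]
    (5,1)@(11, 3): e=[14,20,2] → X
    (6,1)@(13, 3): e=[6,24,6] → X
    (7,1)@(15, 3): e=[-2,28,10] → .
    (5,2)@(11, 5): e=[18,0,18] → X  [on edge]
    (7,2)@(15, 5): e=[2,8,26] → X
    (8,2)@(17, 5): e=[-6,12,30] → .
    (5,3)@(11, 7): e=[22,-20,34] → .
    (6,3)@(13, 7): e=[14,-16,38] → .
    (7,3)@(15, 7): e=[6,-12,42] → .
    (10,3)@(21, 7): e=[-18,0,54] → .  [on edge]
  covered (5 px):
    . . . . . . . . . . . .
    . . . . . X X . . . . .
    . . . . . X X X . . . .
    . . . . . . . . . . . .
    . . . . . . . . . . . .
    . . . . . . . . . . . .
    . . . . . . . . . . . .
    . . . . . . . . . . . .
    . . . . . . . . . . . .
    . . . . . . . . . . . .
T1:
  2·area = 36
  edge (6, 3)→(12, 10): d=(6,7) right/bottom  bias=-1
  edge (12, 10)→(0, 2): d=(-12,-8) top-left  bias=+0
  edge (0, 2)→(6, 3): d=(6,1) right/bottom  bias=-1
    (1,1)@(3, 3): e=[21,12,3] → X
    (2,1)@(5, 3): e=[7,28,1] → X
    (3,1)@(7, 3): e=[-7,44,-1] → .
    (1,2)@(3, 5): e=[33,-12,15] → .
    (2,2)@(5, 5): e=[19,4,13] → X
    (3,2)@(7, 5): e=[5,20,11] → X
    (4,2)@(9, 5): e=[-9,36,9] → .
    (2,3)@(5, 7): e=[31,-20,25] → .
    (3,3)@(7, 7): e=[17,-4,23] → .
    (4,3)@(9, 7): e=[3,12,21] → X
    (5,3)@(11, 7): e=[-11,28,19] → .
    (4,4)@(9, 9): e=[15,-12,33] → .
  covered (6 px):
    . . . . . . . . . . . .
    . X X . . . . . . . . .
    . . X X . . . . . . . .
    . . . . X . . . . . . .
    . . . . . X . . . . . .
    . . . . . . . . . . . .
    . . . . . . . . . . . .
    . . . . . . . . . . . .
    . . . . . . . . . . . .
    . . . . . . . . . . . .
T2:
  2·area = 6  (B↔C swapped to make it positive)
  edge (21, 5)→(20, 18): d=(-1,13) right/bottom  bias=-1
  edge (20, 18)→(20, 12): d=(0,-6) top-left  bias=+0
  edge (20, 12)→(21, 5): d=(1,-7) top-left  bias=+0
    (10,2)@(21, 5): e=[0,6,0] → .  [on edge]
    (9,9)@(19, 19): e=[12,-6,0] → .  [on edge]
  covered (0 px):
    . . . . . . . . . . . .
    . . . . . . . . . . . .
    . . . . . . . . . . . .
    . . . . . . . . . . . .
    . . . . . . . . . . . .
    . . . . . . . . . . . .
    . . . . . . . . . . . .
    . . . . . . . . . . . .
    . . . . . . . . . . . .
    . . . . . . . . . . . .
T3:
  2·area = 94
  edge (22, 16)→(13, 12): d=(-9,-4) top-left  bias=+0
  edge (13, 12)→(14, 2): d=(1,-10) top-left  bias=+0
  edge (14, 2)→(22, 16): d=(8,14) right/bottom  bias=-1
    (7,2)@(15, 5): e=[71,13,10] → X
    (8,2)@(17, 5): e=[79,33,-18] → .
    (7,3)@(15, 7): e=[53,15,26] → X
    (8,3)@(17, 7): e=[61,35,-2] → .
    (7,4)@(15, 9): e=[35,17,42] → X
    (8,4)@(17, 9): e=[43,37,14] → X
    (9,4)@(19, 9): e=[51,57,-14] → .
    (7,5)@(15, 11): e=[17,19,58] → X
    (9,5)@(19, 11): e=[33,59,2] → X
    (10,5)@(21, 11): e=[41,79,-26] → .
    (7,6)@(15, 13): e=[-1,21,74] → .
    (8,6)@(17, 13): e=[7,41,46] → X
  covered (10 px):
    . . . . . . . . . . . .
    . . . . . . . . . . . .
    . . . . . . . X . . . .
    . . . . . . . X . . . .
    . . . . . . . X X . . .
    . . . . . . . X X X . .
    . . . . . . . . X X . .
    . . . . . . . . . . X .
    . . . . . . . . . . . .
    . . . . . . . . . . . .

Final: 21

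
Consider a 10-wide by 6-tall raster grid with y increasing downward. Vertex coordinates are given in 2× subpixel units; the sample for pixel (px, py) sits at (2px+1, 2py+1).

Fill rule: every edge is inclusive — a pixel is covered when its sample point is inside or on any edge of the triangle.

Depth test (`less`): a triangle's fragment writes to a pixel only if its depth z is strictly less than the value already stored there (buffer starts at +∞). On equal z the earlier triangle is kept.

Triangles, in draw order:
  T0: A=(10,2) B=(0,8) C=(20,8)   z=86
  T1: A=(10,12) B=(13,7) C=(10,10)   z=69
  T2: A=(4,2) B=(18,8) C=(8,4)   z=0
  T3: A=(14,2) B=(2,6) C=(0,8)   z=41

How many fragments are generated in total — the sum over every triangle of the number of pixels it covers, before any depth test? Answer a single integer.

T0:
  2·area = 120  (B↔C swapped to make it positive)
  edge (10, 2)→(20, 8): d=(10,6) inclusive
  edge (20, 8)→(0, 8): d=(-20,0) inclusive
  edge (0, 8)→(10, 2): d=(10,-6) inclusive
    (4,1)@(9, 3): e=[16,100,4] → #
    (5,1)@(11, 3): e=[4,100,16] → #
    (6,1)@(13, 3): e=[-8,100,28] → ·
    (2,2)@(5, 5): e=[60,60,0] → #  [on edge]
    (3,2)@(7, 5): e=[48,60,12] → #
    (6,2)@(13, 5): e=[12,60,48] → #
    (7,2)@(15, 5): e=[0,60,60] → #  [on edge]
    (8,2)@(17, 5): e=[-12,60,72] → ·
    (1,3)@(3, 7): e=[92,20,8] → #
    (8,3)@(17, 7): e=[8,20,92] → #
    (9,3)@(19, 7): e=[-4,20,104] → ·
    (1,4)@(3, 9): e=[112,-20,28] → ·
  covered (16 px):
    · · · · · · · · · ·
    · · · · # # · · · ·
    · · # # # # # # · ·
    · # # # # # # # # ·
    · · · · · · · · · ·
    · · · · · · · · · ·
T1:
  2·area = 6  (B↔C swapped to make it positive)
  edge (10, 12)→(10, 10): d=(0,-2) inclusive
  edge (10, 10)→(13, 7): d=(3,-3) inclusive
  edge (13, 7)→(10, 12): d=(-3,5) inclusive
    (9,0)@(19, 1): e=[18,0,-12] → ·  [on edge]
    (8,1)@(17, 3): e=[14,0,-8] → ·  [on edge]
    (7,2)@(15, 5): e=[10,0,-4] → ·  [on edge]
    (6,3)@(13, 7): e=[6,0,0] → #  [on edge]
    (7,3)@(15, 7): e=[10,6,-10] → ·
    (5,4)@(11, 9): e=[2,0,4] → #  [on edge]
    (6,4)@(13, 9): e=[6,6,-6] → ·
    (4,5)@(9, 11): e=[-2,0,8] → ·  [on edge]
    (5,5)@(11, 11): e=[2,6,-2] → ·
  covered (2 px):
    · · · · · · · · · ·
    · · · · · · · · · ·
    · · · · · · · · · ·
    · · · · · · # · · ·
    · · · · · # · · · ·
    · · · · · · · · · ·
T2:
  2·area = 4
  edge (4, 2)→(18, 8): d=(14,6) inclusive
  edge (18, 8)→(8, 4): d=(-10,-4) inclusive
  edge (8, 4)→(4, 2): d=(-4,-2) inclusive
    (5,2)@(11, 5): e=[0,2,2] → #  [on edge]
    (6,2)@(13, 5): e=[-12,10,6] → ·
    (5,3)@(11, 7): e=[28,-18,-6] → ·
  covered (1 px):
    · · · · · · · · · ·
    · · · · · · · · · ·
    · · · · · # · · · ·
    · · · · · · · · · ·
    · · · · · · · · · ·
    · · · · · · · · · ·
T3:
  2·area = 16  (B↔C swapped to make it positive)
  edge (14, 2)→(0, 8): d=(-14,6) inclusive
  edge (0, 8)→(2, 6): d=(2,-2) inclusive
  edge (2, 6)→(14, 2): d=(12,-4) inclusive
    (3,0)@(7, 1): e=[56,0,-40] → ·  [on edge]
    (8,0)@(17, 1): e=[-4,20,0] → ·  [on edge]
    (2,1)@(5, 3): e=[40,0,-24] → ·  [on edge]
    (5,1)@(11, 3): e=[4,12,0] → #  [on edge]
    (6,1)@(13, 3): e=[-8,16,8] → ·
    (1,2)@(3, 5): e=[24,0,-8] → ·  [on edge]
    (2,2)@(5, 5): e=[12,4,0] → #  [on edge]
    (3,2)@(7, 5): e=[0,8,8] → #  [on edge]
    (4,2)@(9, 5): e=[-12,12,16] → ·
    (5,2)@(11, 5): e=[-24,16,24] → ·
    (0,3)@(1, 7): e=[8,0,8] → #  [on edge]
    (1,3)@(3, 7): e=[-4,4,16] → ·
  covered (4 px):
    · · · · · · · · · ·
    · · · · · # · · · ·
    · · # # · · · · · ·
    # · · · · · · · · ·
    · · · · · · · · · ·
    · · · · · · · · · ·

Final: 23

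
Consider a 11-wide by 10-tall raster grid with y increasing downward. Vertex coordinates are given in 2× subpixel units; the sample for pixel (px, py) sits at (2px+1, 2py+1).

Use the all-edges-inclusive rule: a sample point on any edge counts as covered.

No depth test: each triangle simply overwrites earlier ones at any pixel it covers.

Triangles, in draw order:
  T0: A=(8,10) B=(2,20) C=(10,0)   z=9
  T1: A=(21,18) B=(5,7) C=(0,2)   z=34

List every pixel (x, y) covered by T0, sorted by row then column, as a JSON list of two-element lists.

T0:
  2·area = 40
  edge (8, 10)→(2, 20): d=(-6,10) inclusive
  edge (2, 20)→(10, 0): d=(8,-20) inclusive
  edge (10, 0)→(8, 10): d=(-2,10) inclusive
    (4,1)@(9, 3): e=[32,4,4] → █
    (5,1)@(11, 3): e=[12,44,-16] → ·
    (4,2)@(9, 5): e=[20,20,0] → █  [on edge]
    (5,2)@(11, 5): e=[0,60,-20] → ·  [on edge]
    (4,3)@(9, 7): e=[8,36,-4] → ·
    (3,4)@(7, 9): e=[16,12,12] → █
    (4,4)@(9, 9): e=[-4,52,-8] → ·
    (3,5)@(7, 11): e=[4,28,8] → █
    (4,5)@(9, 11): e=[-16,68,-12] → ·
    (2,6)@(5, 13): e=[12,4,24] → █
    (3,6)@(7, 13): e=[-8,44,4] → ·
    (2,7)@(5, 15): e=[0,20,20] → █  [on edge]
    (3,7)@(7, 15): e=[-20,60,0] → ·  [on edge]
  covered (6 px):
    · · · · · · · · · · ·
    · · · · █ · · · · · ·
    · · · · █ · · · · · ·
    · · · · · · · · · · ·
    · · · █ · · · · · · ·
    · · · █ · · · · · · ·
    · · █ · · · · · · · ·
    · · █ · · · · · · · ·
    · · · · · · · · · · ·
    · · · · · · · · · · ·
T1:
  2·area = 25
  edge (21, 18)→(5, 7): d=(-16,-11) inclusive
  edge (5, 7)→(0, 2): d=(-5,-5) inclusive
  edge (0, 2)→(21, 18): d=(21,16) inclusive
    (0,1)@(1, 3): e=[20,0,5] → █  [on edge]
    (1,1)@(3, 3): e=[42,10,-27] → ·
    (0,2)@(1, 5): e=[-12,-10,47] → ·
    (1,2)@(3, 5): e=[10,0,15] → █  [on edge]
    (2,2)@(5, 5): e=[32,10,-17] → ·
    (1,3)@(3, 7): e=[-22,-10,57] → ·
    (2,3)@(5, 7): e=[0,0,25] → █  [on edge]
    (3,3)@(7, 7): e=[22,10,-7] → ·
    (2,4)@(5, 9): e=[-32,-10,67] → ·
    (3,4)@(7, 9): e=[-10,0,35] → ·  [on edge]
    (4,4)@(9, 9): e=[12,10,3] → █
    (5,4)@(11, 9): e=[34,20,-29] → ·
    (4,5)@(9, 11): e=[-20,0,45] → ·  [on edge]
    (5,6)@(11, 13): e=[-30,0,55] → ·  [on edge]
    (6,7)@(13, 15): e=[-40,0,65] → ·  [on edge]
    (7,8)@(15, 17): e=[-50,0,75] → ·  [on edge]
    (8,9)@(17, 19): e=[-60,0,85] → ·  [on edge]
  covered (6 px):
    · · · · · · · · · · ·
    █ · · · · · · · · · ·
    · █ · · · · · · · · ·
    · · █ · · · · · · · ·
    · · · · █ · · · · · ·
    · · · · · █ · · · · ·
    · · · · · · · · · · ·
    · · · · · · · · █ · ·
    · · · · · · · · · · ·
    · · · · · · · · · · ·

Result: [[4,1],[4,2],[3,4],[3,5],[2,6],[2,7]]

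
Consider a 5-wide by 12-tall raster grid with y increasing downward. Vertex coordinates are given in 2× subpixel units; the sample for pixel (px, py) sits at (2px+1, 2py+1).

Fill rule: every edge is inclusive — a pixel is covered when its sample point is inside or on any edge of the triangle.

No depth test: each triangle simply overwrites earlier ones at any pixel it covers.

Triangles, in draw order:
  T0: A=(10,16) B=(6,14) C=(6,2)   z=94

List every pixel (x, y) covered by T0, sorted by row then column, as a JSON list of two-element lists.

T0:
  2·area = 48
  edge (10, 16)→(6, 14): d=(-4,-2) inclusive
  edge (6, 14)→(6, 2): d=(0,-12) inclusive
  edge (6, 2)→(10, 16): d=(4,14) inclusive
    (3,3)@(7, 7): e=[30,12,6] → #
    (4,3)@(9, 7): e=[34,36,-22] → ·
    (3,4)@(7, 9): e=[22,12,14] → #
    (4,4)@(9, 9): e=[26,36,-14] → ·
    (3,5)@(7, 11): e=[14,12,22] → #
    (4,5)@(9, 11): e=[18,36,-6] → ·
    (3,6)@(7, 13): e=[6,12,30] → #
    (4,6)@(9, 13): e=[10,36,2] → #
    (3,7)@(7, 15): e=[-2,12,38] → ·
    (4,7)@(9, 15): e=[2,36,10] → #
    (4,8)@(9, 17): e=[-6,36,18] → ·
  covered (6 px):
    · · · · ·
    · · · · ·
    · · · · ·
    · · · # ·
    · · · # ·
    · · · # ·
    · · · # #
    · · · · #
    · · · · ·
    · · · · ·
    · · · · ·
    · · · · ·

Final: [[3,3],[3,4],[3,5],[3,6],[4,6],[4,7]]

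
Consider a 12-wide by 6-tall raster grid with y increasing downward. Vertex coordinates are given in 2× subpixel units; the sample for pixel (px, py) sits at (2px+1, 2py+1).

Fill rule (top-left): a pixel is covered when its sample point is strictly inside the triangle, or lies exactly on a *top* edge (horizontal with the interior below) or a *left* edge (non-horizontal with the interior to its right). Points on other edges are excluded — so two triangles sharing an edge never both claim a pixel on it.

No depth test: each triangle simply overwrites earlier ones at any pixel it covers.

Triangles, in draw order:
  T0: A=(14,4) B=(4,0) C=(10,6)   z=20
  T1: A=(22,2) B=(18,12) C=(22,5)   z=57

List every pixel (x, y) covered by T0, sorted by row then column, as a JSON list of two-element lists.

T0:
  2·area = 36  (B↔C swapped to make it positive)
  edge (14, 4)→(10, 6): d=(-4,2) right/bottom  bias=-1
  edge (10, 6)→(4, 0): d=(-6,-6) top-left  bias=+0
  edge (4, 0)→(14, 4): d=(10,4) right/bottom  bias=-1
    (2,0)@(5, 1): e=[30,0,6] → █  [on edge]
    (3,0)@(7, 1): e=[26,12,-2] → ·
    (2,1)@(5, 3): e=[22,-12,26] → ·
    (3,1)@(7, 3): e=[18,0,18] → █  [on edge]
    (4,1)@(9, 3): e=[14,12,10] → █
    (5,1)@(11, 3): e=[10,24,2] → █
    (6,1)@(13, 3): e=[6,36,-6] → ·
    (3,2)@(7, 5): e=[10,-12,38] → ·
    (4,2)@(9, 5): e=[6,0,30] → █  [on edge]
    (6,2)@(13, 5): e=[-2,24,14] → ·
    (4,3)@(9, 7): e=[-2,-12,50] → ·
    (5,3)@(11, 7): e=[-6,0,42] → ·  [on edge]
    (6,4)@(13, 9): e=[-18,0,54] → ·  [on edge]
    (7,5)@(15, 11): e=[-30,0,66] → ·  [on edge]
  covered (6 px):
    · · █ · · · · · · · · ·
    · · · █ █ █ · · · · · ·
    · · · · █ █ · · · · · ·
    · · · · · · · · · · · ·
    · · · · · · · · · · · ·
    · · · · · · · · · · · ·
T1:
  2·area = 12  (B↔C swapped to make it positive)
  edge (22, 2)→(22, 5): d=(0,3) right/bottom  bias=-1
  edge (22, 5)→(18, 12): d=(-4,7) right/bottom  bias=-1
  edge (18, 12)→(22, 2): d=(4,-10) top-left  bias=+0
    (10,2)@(21, 5): e=[3,7,2] → █
    (11,2)@(23, 5): e=[-3,-7,22] → ·
    (10,3)@(21, 7): e=[3,-1,10] → ·
  covered (1 px):
    · · · · · · · · · · · ·
    · · · · · · · · · · · ·
    · · · · · · · · · · █ ·
    · · · · · · · · · · · ·
    · · · · · · · · · · · ·
    · · · · · · · · · · · ·

Final: [[2,0],[3,1],[4,1],[5,1],[4,2],[5,2]]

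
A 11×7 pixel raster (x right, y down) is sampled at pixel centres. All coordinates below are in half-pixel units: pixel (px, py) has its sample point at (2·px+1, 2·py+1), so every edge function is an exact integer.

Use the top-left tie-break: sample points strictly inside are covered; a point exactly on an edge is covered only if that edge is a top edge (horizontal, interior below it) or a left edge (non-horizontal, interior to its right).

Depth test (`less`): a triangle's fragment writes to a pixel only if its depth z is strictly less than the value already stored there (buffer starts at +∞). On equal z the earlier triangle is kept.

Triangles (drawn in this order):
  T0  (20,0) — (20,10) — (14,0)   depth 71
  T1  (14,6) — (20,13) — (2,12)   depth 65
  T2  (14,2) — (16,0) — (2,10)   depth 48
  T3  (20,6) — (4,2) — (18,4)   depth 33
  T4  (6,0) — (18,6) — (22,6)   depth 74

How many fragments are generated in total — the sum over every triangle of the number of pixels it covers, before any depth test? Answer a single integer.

T0:
  2·area = 60
  edge (20, 0)→(20, 10): d=(0,10) right/bottom  bias=-1
  edge (20, 10)→(14, 0): d=(-6,-10) top-left  bias=+0
  edge (14, 0)→(20, 0): d=(6,0) top-left  bias=+0
    (7,0)@(15, 1): e=[50,4,6] → #
    (8,0)@(17, 1): e=[30,24,6] → #
    (9,0)@(19, 1): e=[10,44,6] → #
    (10,0)@(21, 1): e=[-10,64,6] → ·
    (7,1)@(15, 3): e=[50,-8,18] → ·
    (8,1)@(17, 3): e=[30,12,18] → #
    (10,1)@(21, 3): e=[-10,52,18] → ·
    (8,2)@(17, 5): e=[30,0,30] → #  [on edge]
    (10,2)@(21, 5): e=[-10,40,30] → ·
    (8,3)@(17, 7): e=[30,-12,42] → ·
    (9,3)@(19, 7): e=[10,8,42] → #
    (10,3)@(21, 7): e=[-10,28,42] → ·
  covered (8 px):
    · · · · · · · # # # ·
    · · · · · · · · # # ·
    · · · · · · · · # # ·
    · · · · · · · · · # ·
    · · · · · · · · · · ·
    · · · · · · · · · · ·
    · · · · · · · · · · ·
T1:
  2·area = 120
  edge (14, 6)→(20, 13): d=(6,7) right/bottom  bias=-1
  edge (20, 13)→(2, 12): d=(-18,-1) top-left  bias=+0
  edge (2, 12)→(14, 6): d=(12,-6) top-left  bias=+0
    (6,3)@(13, 7): e=[13,101,6] → #
    (7,3)@(15, 7): e=[-1,103,18] → ·
    (4,4)@(9, 9): e=[53,61,6] → #
    (5,4)@(11, 9): e=[39,63,18] → #
    (7,4)@(15, 9): e=[11,67,42] → #
    (8,4)@(17, 9): e=[-3,69,54] → ·
    (2,5)@(5, 11): e=[93,21,6] → #
    (3,5)@(7, 11): e=[79,23,18] → #
    (8,5)@(17, 11): e=[9,33,78] → #
    (9,5)@(19, 11): e=[-5,35,90] → ·
    (2,6)@(5, 13): e=[105,-15,30] → ·
    (3,6)@(7, 13): e=[91,-13,42] → ·
  covered (12 px):
    · · · · · · · · · · ·
    · · · · · · · · · · ·
    · · · · · · · · · · ·
    · · · · · · # · · · ·
    · · · · # # # # · · ·
    · · # # # # # # # · ·
    · · · · · · · · · · ·
T2:
  2·area = 8  (B↔C swapped to make it positive)
  edge (14, 2)→(2, 10): d=(-12,8) right/bottom  bias=-1
  edge (2, 10)→(16, 0): d=(14,-10) top-left  bias=+0
  edge (16, 0)→(14, 2): d=(-2,2) right/bottom  bias=-1
    (7,0)@(15, 1): e=[4,4,0] → ·  [on edge]
    (6,1)@(13, 3): e=[-4,12,0] → ·  [on edge]
    (4,2)@(9, 5): e=[4,0,4] → #  [on edge]
    (5,2)@(11, 5): e=[-12,20,0] → ·  [on edge]
    (4,3)@(9, 7): e=[-20,28,0] → ·  [on edge]
    (3,4)@(7, 9): e=[-28,36,0] → ·  [on edge]
    (2,5)@(5, 11): e=[-36,44,0] → ·  [on edge]
    (1,6)@(3, 13): e=[-44,52,0] → ·  [on edge]
  covered (1 px):
    · · · · · · · · · · ·
    · · · · · · · · · · ·
    · · · · # · · · · · ·
    · · · · · · · · · · ·
    · · · · · · · · · · ·
    · · · · · · · · · · ·
    · · · · · · · · · · ·
T3:
  2·area = 24
  edge (20, 6)→(4, 2): d=(-16,-4) top-left  bias=+0
  edge (4, 2)→(18, 4): d=(14,2) right/bottom  bias=-1
  edge (18, 4)→(20, 6): d=(2,2) right/bottom  bias=-1
    (7,0)@(15, 1): e=[60,-36,0] → ·  [on edge]
    (4,1)@(9, 3): e=[4,4,16] → #
    (5,1)@(11, 3): e=[12,0,12] → ·  [on edge]
    (8,1)@(17, 3): e=[36,-12,0] → ·  [on edge]
    (4,2)@(9, 5): e=[-28,32,20] → ·
    (8,2)@(17, 5): e=[4,16,4] → #
    (9,2)@(19, 5): e=[12,12,0] → ·  [on edge]
    (8,3)@(17, 7): e=[-28,44,8] → ·
    (10,3)@(21, 7): e=[-12,36,0] → ·  [on edge]
  covered (2 px):
    · · · · · · · · · · ·
    · · · · # · · · · · ·
    · · · · · · · · # · ·
    · · · · · · · · · · ·
    · · · · · · · · · · ·
    · · · · · · · · · · ·
    · · · · · · · · · · ·
T4:
  2·area = 24  (B↔C swapped to make it positive)
  edge (6, 0)→(22, 6): d=(16,6) right/bottom  bias=-1
  edge (22, 6)→(18, 6): d=(-4,0) right/bottom  bias=-1
  edge (18, 6)→(6, 0): d=(-12,-6) top-left  bias=+0
    (6,1)@(13, 3): e=[6,12,6] → #
    (7,1)@(15, 3): e=[-6,12,18] → ·
    (6,2)@(13, 5): e=[38,4,-18] → ·
    (8,2)@(17, 5): e=[14,4,6] → #
    (9,2)@(19, 5): e=[2,4,18] → #
    (10,2)@(21, 5): e=[-10,4,30] → ·
    (8,3)@(17, 7): e=[46,-4,-18] → ·
    (9,3)@(19, 7): e=[34,-4,-6] → ·
  covered (3 px):
    · · · · · · · · · · ·
    · · · · · · # · · · ·
    · · · · · · · · # # ·
    · · · · · · · · · · ·
    · · · · · · · · · · ·
    · · · · · · · · · · ·
    · · · · · · · · · · ·

Result: 26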